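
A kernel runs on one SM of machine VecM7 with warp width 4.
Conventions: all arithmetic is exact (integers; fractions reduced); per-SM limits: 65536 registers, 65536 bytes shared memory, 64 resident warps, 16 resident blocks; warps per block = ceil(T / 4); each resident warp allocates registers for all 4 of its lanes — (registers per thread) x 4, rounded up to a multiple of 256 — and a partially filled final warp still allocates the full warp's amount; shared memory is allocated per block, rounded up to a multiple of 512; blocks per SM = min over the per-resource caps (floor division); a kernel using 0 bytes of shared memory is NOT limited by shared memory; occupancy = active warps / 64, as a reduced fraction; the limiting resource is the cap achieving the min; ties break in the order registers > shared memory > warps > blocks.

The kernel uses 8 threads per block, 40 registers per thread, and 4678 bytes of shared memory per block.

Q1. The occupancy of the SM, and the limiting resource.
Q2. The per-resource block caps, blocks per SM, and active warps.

Answer: occupancy 3/8, limited by shared memory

registers: 128 blocks
shared memory: 12 blocks
warps: 32 blocks
blocks: 16 blocks

Answer: 12 blocks, 24 active warps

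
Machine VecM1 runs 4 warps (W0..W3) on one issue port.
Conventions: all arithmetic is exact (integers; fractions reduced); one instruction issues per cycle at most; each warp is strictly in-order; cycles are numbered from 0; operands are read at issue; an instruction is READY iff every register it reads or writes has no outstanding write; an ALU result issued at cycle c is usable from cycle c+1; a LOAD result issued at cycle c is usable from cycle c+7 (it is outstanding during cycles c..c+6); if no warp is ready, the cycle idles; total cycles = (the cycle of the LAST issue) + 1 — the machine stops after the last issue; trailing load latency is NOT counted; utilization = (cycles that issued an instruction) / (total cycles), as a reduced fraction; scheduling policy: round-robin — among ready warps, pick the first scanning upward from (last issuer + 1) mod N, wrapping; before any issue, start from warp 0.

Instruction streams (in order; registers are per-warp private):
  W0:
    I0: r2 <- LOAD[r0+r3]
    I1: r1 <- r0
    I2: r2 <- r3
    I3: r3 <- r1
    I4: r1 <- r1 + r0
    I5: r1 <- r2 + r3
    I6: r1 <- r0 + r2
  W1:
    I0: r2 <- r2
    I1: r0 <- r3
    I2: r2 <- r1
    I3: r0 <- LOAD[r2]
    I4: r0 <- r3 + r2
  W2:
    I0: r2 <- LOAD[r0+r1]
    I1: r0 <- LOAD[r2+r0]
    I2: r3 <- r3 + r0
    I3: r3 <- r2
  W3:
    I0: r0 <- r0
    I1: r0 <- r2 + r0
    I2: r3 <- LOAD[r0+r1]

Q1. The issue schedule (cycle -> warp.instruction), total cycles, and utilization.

cycle 0: W0.I0
cycle 1: W1.I0
cycle 2: W2.I0
cycle 3: W3.I0
cycle 4: W0.I1
cycle 5: W1.I1
cycle 6: W3.I1
cycle 7: W0.I2
cycle 8: W1.I2
cycle 9: W2.I1
cycle 10: W3.I2
cycle 11: W0.I3
cycle 12: W1.I3
cycle 13: W0.I4
cycle 14: W0.I5
cycle 15: W0.I6
cycle 16: W2.I2
cycle 17: W2.I3
cycle 18: idle
cycle 19: W1.I4

Answer: 20 cycles, utilization 19/20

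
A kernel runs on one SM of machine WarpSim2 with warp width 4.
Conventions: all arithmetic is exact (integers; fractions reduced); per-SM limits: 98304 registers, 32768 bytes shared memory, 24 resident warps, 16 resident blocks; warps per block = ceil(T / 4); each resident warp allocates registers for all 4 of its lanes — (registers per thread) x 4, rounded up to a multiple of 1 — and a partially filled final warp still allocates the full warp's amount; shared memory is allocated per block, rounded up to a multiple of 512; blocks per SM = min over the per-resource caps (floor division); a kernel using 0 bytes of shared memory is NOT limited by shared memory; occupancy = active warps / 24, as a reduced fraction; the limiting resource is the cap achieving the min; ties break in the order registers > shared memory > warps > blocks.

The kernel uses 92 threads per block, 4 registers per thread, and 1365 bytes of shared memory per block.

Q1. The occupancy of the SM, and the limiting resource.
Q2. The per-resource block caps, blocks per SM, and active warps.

Answer: occupancy 23/24, limited by warps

registers: 267 blocks
shared memory: 21 blocks
warps: 1 block
blocks: 16 blocks

Answer: 1 block, 23 active warps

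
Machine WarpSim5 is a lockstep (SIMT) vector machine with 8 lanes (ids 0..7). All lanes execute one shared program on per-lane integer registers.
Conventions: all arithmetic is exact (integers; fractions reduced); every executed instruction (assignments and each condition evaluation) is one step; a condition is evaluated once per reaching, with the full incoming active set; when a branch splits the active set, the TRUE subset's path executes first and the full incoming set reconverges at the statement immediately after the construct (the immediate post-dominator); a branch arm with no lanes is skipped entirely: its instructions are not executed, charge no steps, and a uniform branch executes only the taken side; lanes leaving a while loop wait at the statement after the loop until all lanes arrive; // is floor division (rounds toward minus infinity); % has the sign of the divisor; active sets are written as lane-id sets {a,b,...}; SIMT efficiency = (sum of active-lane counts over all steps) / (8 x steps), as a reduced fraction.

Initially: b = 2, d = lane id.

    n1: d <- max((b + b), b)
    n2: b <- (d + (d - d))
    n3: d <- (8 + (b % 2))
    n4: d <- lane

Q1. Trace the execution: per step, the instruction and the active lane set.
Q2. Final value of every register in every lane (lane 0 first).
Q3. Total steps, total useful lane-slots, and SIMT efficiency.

step 0: d <- max((b + b), b)         {0,1,2,3,4,5,6,7}
step 1: b <- (d + (d - d))           {0,1,2,3,4,5,6,7}
step 2: d <- (8 + (b % 2))           {0,1,2,3,4,5,6,7}
step 3: d <- lane                    {0,1,2,3,4,5,6,7}

Answer: 4 steps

b: 4,4,4,4,4,4,4,4
d: 0,1,2,3,4,5,6,7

steps = 4; useful = 32; efficiency = 32/32 = 1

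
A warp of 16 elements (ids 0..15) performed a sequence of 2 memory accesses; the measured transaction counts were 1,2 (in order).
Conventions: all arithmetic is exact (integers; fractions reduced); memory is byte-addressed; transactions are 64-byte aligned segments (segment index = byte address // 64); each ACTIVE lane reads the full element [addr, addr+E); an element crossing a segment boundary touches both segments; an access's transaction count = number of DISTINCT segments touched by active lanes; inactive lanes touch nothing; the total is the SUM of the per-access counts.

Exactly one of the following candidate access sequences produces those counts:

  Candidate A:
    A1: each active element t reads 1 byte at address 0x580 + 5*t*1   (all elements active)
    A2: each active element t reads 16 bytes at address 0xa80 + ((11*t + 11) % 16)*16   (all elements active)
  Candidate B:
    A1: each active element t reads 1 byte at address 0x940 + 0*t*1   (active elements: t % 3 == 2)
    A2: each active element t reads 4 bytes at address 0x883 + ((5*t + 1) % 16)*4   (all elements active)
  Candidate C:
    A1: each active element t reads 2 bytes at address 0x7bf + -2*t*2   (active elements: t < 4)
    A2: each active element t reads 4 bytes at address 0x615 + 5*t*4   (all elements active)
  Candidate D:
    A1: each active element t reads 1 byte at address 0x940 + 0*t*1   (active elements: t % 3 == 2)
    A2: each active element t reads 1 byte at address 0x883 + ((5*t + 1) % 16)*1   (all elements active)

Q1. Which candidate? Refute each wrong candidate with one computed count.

A: A1 gives 2 transactions, not 1
C: A1 gives 2 transactions, not 1
D: A2 gives 1 transaction, not 2
B: all counts match (1,2)

Answer: B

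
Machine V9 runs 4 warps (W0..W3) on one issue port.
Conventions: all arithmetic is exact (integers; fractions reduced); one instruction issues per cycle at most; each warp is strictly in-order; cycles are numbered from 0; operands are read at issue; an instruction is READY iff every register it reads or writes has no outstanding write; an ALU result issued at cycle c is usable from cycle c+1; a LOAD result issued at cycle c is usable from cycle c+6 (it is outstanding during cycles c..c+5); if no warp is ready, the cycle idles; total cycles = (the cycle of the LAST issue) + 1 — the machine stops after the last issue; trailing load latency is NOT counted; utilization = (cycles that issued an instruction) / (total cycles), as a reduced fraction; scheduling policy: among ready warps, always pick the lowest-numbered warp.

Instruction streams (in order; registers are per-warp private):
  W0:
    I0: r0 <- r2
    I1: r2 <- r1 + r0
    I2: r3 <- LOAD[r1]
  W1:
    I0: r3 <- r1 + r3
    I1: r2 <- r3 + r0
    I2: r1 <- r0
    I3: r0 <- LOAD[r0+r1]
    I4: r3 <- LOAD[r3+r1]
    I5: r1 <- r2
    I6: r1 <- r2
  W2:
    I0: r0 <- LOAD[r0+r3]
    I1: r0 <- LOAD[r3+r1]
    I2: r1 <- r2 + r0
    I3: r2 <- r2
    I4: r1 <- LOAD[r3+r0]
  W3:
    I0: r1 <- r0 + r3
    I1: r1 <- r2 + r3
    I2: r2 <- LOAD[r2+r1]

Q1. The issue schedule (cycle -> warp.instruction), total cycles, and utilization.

cycle 0: W0.I0
cycle 1: W0.I1
cycle 2: W0.I2
cycle 3: W1.I0
cycle 4: W1.I1
cycle 5: W1.I2
cycle 6: W1.I3
cycle 7: W1.I4
cycle 8: W1.I5
cycle 9: W1.I6
cycle 10: W2.I0
cycle 11: W3.I0
cycle 12: W3.I1
cycle 13: W3.I2
cycle 14: idle
cycle 15: idle
cycle 16: W2.I1
cycle 17: idle
cycle 18: idle
cycle 19: idle
cycle 20: idle
cycle 21: idle
cycle 22: W2.I2
cycle 23: W2.I3
cycle 24: W2.I4

Answer: 25 cycles, utilization 18/25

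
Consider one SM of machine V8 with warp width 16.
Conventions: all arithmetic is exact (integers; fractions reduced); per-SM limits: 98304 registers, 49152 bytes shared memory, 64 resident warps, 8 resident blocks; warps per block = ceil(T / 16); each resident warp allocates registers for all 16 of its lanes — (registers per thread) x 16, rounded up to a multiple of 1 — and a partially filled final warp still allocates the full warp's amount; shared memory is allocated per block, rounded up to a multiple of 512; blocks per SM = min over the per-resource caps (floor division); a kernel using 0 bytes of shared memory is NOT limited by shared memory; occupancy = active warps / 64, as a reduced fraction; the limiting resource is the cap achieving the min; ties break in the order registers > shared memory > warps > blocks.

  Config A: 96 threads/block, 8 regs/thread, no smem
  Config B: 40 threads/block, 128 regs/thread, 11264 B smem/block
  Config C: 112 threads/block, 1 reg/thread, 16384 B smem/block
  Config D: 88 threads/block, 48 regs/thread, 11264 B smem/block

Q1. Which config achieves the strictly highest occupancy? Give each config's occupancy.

occupancies: A 3/4, B 3/16, C 21/64, D 3/8

Answer: A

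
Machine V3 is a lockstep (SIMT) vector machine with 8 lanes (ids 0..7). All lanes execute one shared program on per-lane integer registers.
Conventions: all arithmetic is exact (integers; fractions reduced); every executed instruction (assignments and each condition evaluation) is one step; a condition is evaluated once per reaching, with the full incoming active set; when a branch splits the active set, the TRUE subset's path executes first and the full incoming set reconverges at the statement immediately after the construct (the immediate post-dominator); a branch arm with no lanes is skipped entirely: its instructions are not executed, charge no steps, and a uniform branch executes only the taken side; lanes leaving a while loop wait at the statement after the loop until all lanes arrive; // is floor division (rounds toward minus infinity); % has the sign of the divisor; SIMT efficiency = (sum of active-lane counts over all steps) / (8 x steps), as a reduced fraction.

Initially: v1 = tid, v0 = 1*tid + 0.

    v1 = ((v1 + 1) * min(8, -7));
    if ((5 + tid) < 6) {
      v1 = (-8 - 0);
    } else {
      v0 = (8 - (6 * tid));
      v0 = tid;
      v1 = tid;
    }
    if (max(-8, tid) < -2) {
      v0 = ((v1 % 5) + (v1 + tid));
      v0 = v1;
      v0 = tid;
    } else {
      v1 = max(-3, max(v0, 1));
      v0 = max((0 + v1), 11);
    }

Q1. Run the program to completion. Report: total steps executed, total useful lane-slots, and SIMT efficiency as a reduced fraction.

Answer: 9 steps, 62 useful, 31/36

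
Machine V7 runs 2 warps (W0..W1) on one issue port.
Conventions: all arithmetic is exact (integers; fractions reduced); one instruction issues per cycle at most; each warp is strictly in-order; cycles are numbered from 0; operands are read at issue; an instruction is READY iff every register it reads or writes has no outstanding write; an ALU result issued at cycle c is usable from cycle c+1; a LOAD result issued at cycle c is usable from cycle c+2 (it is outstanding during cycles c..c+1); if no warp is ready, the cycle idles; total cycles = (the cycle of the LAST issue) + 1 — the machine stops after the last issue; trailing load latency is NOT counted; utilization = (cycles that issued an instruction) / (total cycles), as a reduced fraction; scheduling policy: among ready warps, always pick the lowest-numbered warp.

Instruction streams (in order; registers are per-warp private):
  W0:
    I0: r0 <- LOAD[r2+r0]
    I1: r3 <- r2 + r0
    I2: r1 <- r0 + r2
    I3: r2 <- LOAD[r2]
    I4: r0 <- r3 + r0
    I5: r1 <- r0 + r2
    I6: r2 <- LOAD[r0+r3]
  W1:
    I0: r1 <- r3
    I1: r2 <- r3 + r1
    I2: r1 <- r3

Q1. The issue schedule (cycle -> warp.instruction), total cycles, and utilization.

cycle 0: W0.I0
cycle 1: W1.I0
cycle 2: W0.I1
cycle 3: W0.I2
cycle 4: W0.I3
cycle 5: W0.I4
cycle 6: W0.I5
cycle 7: W0.I6
cycle 8: W1.I1
cycle 9: W1.I2

Answer: 10 cycles, utilization 1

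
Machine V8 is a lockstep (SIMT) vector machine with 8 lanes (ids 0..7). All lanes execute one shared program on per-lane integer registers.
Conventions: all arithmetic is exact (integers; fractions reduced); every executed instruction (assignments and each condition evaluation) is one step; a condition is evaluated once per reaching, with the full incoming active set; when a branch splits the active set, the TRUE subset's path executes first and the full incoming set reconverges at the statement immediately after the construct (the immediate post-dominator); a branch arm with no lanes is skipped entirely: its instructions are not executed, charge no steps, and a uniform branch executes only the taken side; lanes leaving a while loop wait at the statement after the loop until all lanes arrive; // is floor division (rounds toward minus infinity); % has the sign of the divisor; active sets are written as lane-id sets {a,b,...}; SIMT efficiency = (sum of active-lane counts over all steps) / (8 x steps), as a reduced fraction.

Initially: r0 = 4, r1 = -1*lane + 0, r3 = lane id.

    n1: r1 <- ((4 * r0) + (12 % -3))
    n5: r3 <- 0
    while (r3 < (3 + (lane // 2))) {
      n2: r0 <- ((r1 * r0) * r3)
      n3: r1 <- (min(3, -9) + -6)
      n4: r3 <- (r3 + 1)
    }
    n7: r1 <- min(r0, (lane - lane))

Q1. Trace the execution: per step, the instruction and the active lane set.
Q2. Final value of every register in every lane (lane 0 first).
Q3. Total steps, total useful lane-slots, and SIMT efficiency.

step 0: r1 <- ((4 * r0) + (12 % -3)) {0,1,2,3,4,5,6,7}
step 1: r3 <- 0                      {0,1,2,3,4,5,6,7}
step 2: eval (r3 < (3 + (lane // 2))) {0,1,2,3,4,5,6,7}
step 3: r0 <- ((r1 * r0) * r3)       {0,1,2,3,4,5,6,7}
step 4: r1 <- (min(3, -9) + -6)      {0,1,2,3,4,5,6,7}
step 5: r3 <- (r3 + 1)               {0,1,2,3,4,5,6,7}
step 6: eval (r3 < (3 + (lane // 2))) {0,1,2,3,4,5,6,7}
step 7: r0 <- ((r1 * r0) * r3)       {0,1,2,3,4,5,6,7}
step 8: r1 <- (min(3, -9) + -6)      {0,1,2,3,4,5,6,7}
step 9: r3 <- (r3 + 1)               {0,1,2,3,4,5,6,7}
step 10: eval (r3 < (3 + (lane // 2))) {0,1,2,3,4,5,6,7}
step 11: r0 <- ((r1 * r0) * r3)       {0,1,2,3,4,5,6,7}
step 12: r1 <- (min(3, -9) + -6)      {0,1,2,3,4,5,6,7}
step 13: r3 <- (r3 + 1)               {0,1,2,3,4,5,6,7}
step 14: eval (r3 < (3 + (lane // 2))) {0,1,2,3,4,5,6,7}
step 15: r0 <- ((r1 * r0) * r3)       {2,3,4,5,6,7}
step 16: r1 <- (min(3, -9) + -6)      {2,3,4,5,6,7}
step 17: r3 <- (r3 + 1)               {2,3,4,5,6,7}
step 18: eval (r3 < (3 + (lane // 2))) {2,3,4,5,6,7}
step 19: r0 <- ((r1 * r0) * r3)       {4,5,6,7}
step 20: r1 <- (min(3, -9) + -6)      {4,5,6,7}
step 21: r3 <- (r3 + 1)               {4,5,6,7}
step 22: eval (r3 < (3 + (lane // 2))) {4,5,6,7}
step 23: r0 <- ((r1 * r0) * r3)       {6,7}
step 24: r1 <- (min(3, -9) + -6)      {6,7}
step 25: r3 <- (r3 + 1)               {6,7}
step 26: eval (r3 < (3 + (lane // 2))) {6,7}
step 27: r1 <- min(r0, (lane - lane)) {0,1,2,3,4,5,6,7}

Answer: 28 steps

r0: 0,0,0,0,0,0,0,0
r1: 0,0,0,0,0,0,0,0
r3: 3,3,4,4,5,5,6,6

steps = 28; useful = 176; efficiency = 176/224 = 11/14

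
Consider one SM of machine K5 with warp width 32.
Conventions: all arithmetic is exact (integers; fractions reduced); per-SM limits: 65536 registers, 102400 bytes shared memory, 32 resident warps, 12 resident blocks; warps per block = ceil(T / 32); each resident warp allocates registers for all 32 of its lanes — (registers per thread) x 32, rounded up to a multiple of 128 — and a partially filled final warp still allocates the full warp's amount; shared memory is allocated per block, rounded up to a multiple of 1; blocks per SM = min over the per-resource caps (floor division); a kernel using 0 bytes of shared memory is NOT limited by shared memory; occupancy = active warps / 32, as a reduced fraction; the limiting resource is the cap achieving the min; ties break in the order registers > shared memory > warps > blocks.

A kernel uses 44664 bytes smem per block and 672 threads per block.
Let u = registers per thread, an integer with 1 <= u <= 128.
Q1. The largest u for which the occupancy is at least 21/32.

Answer: u = 96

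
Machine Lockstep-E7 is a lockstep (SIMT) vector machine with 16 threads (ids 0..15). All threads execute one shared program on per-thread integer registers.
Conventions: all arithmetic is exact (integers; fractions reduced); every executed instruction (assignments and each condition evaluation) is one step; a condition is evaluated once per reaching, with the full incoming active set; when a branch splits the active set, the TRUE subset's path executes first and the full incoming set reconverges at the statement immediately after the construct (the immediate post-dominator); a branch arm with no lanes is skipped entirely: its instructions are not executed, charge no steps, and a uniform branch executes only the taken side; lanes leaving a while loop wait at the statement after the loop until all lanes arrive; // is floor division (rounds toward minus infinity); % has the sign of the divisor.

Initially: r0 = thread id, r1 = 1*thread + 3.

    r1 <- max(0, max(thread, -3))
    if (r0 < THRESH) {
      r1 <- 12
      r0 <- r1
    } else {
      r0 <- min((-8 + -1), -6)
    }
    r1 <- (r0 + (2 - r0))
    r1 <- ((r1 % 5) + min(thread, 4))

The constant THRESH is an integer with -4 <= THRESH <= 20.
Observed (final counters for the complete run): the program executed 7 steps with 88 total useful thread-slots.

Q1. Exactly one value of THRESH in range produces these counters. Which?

Answer: THRESH = 8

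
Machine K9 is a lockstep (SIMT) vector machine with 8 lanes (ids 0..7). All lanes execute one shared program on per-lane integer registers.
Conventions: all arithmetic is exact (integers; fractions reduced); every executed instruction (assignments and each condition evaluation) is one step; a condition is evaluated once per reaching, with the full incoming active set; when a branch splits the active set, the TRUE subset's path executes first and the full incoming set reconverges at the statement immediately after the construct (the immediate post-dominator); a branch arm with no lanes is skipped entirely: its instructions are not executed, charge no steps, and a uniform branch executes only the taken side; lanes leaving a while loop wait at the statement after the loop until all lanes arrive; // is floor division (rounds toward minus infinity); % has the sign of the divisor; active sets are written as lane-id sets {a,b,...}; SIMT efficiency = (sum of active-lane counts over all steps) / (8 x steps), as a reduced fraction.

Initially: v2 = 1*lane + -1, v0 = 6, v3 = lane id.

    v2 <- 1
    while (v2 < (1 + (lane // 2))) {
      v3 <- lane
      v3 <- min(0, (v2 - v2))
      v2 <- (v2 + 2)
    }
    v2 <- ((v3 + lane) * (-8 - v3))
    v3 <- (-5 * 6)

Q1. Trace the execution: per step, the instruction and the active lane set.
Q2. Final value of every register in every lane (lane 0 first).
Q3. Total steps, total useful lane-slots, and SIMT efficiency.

step 0: v2 <- 1                      {0,1,2,3,4,5,6,7}
step 1: eval (v2 < (1 + (lane // 2))) {0,1,2,3,4,5,6,7}
step 2: v3 <- lane                   {2,3,4,5,6,7}
step 3: v3 <- min(0, (v2 - v2))      {2,3,4,5,6,7}
step 4: v2 <- (v2 + 2)               {2,3,4,5,6,7}
step 5: eval (v2 < (1 + (lane // 2))) {2,3,4,5,6,7}
step 6: v3 <- lane                   {6,7}
step 7: v3 <- min(0, (v2 - v2))      {6,7}
step 8: v2 <- (v2 + 2)               {6,7}
step 9: eval (v2 < (1 + (lane // 2))) {6,7}
step 10: v2 <- ((v3 + lane) * (-8 - v3)) {0,1,2,3,4,5,6,7}
step 11: v3 <- (-5 * 6)               {0,1,2,3,4,5,6,7}

Answer: 12 steps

v2: 0,-18,-16,-24,-32,-40,-48,-56
v0: 6,6,6,6,6,6,6,6
v3: -30,-30,-30,-30,-30,-30,-30,-30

steps = 12; useful = 64; efficiency = 64/96 = 2/3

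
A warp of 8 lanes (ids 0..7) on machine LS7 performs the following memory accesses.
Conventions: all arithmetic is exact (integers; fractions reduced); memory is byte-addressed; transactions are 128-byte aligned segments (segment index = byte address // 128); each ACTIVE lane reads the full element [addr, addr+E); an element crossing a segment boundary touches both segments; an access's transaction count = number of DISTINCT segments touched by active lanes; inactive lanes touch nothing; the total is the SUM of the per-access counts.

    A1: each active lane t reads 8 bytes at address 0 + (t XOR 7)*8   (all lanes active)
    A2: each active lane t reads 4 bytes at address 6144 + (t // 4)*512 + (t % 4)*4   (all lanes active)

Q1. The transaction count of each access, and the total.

A1: 1 transaction
A2: 2 transactions

Answer: 1,2; total 3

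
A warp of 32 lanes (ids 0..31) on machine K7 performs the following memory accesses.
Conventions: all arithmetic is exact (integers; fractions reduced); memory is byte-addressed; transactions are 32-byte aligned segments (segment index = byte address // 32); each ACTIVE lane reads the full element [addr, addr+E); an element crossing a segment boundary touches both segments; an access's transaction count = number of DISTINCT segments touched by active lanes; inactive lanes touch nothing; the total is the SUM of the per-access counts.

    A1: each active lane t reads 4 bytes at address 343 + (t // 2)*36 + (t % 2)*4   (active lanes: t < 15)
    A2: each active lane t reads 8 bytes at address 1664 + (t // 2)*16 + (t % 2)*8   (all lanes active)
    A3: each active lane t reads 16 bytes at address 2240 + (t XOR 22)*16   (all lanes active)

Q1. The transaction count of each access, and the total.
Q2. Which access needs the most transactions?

A1: 9 transactions
A2: 8 transactions
A3: 16 transactions

Answer: 9,8,16; total 33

Answer: A3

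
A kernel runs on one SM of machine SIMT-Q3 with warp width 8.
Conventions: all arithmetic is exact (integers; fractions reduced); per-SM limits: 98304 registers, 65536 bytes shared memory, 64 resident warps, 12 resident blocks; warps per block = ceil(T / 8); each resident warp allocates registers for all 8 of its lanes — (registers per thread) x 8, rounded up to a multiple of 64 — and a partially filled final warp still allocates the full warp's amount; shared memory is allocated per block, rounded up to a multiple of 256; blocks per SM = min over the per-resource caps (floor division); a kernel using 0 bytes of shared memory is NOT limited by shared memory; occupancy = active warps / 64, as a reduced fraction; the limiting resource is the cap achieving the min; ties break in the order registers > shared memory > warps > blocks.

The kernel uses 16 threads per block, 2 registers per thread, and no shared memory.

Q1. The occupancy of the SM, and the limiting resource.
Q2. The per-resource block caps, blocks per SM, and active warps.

Answer: occupancy 3/8, limited by blocks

registers: 768 blocks
shared memory: no limit (kernel uses none)
warps: 32 blocks
blocks: 12 blocks

Answer: 12 blocks, 24 active warps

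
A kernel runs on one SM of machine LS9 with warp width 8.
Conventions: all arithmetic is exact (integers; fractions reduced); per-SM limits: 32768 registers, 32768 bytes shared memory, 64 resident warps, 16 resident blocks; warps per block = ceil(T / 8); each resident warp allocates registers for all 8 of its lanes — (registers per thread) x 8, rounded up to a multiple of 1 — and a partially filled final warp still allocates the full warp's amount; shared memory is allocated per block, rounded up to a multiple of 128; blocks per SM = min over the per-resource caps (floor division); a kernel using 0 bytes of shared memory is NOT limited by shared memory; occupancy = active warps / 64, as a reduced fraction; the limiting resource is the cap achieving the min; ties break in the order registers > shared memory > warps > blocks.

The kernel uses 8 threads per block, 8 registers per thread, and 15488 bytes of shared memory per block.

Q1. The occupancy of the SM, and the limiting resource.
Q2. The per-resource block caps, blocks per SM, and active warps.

Answer: occupancy 1/32, limited by shared memory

registers: 512 blocks
shared memory: 2 blocks
warps: 64 blocks
blocks: 16 blocks

Answer: 2 blocks, 2 active warps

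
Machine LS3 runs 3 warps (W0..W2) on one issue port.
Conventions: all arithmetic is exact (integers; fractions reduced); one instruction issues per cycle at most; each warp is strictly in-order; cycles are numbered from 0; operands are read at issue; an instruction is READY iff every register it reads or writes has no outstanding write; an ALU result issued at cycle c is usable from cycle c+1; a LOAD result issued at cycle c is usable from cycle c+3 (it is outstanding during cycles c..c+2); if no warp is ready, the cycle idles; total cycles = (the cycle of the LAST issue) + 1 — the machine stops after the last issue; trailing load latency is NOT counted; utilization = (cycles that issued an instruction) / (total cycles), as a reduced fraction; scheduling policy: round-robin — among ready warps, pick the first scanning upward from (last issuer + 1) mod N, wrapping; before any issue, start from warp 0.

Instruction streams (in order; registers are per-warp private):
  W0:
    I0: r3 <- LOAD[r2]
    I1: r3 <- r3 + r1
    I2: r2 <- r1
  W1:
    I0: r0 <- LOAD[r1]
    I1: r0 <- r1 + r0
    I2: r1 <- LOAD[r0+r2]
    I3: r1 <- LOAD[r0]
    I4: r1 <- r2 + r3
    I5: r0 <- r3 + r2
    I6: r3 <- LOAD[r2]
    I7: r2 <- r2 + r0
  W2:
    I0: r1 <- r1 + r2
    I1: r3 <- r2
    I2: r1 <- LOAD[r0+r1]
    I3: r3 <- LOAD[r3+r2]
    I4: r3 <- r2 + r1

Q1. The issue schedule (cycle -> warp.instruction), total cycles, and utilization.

cycle 0: W0.I0
cycle 1: W1.I0
cycle 2: W2.I0
cycle 3: W0.I1
cycle 4: W1.I1
cycle 5: W2.I1
cycle 6: W0.I2
cycle 7: W1.I2
cycle 8: W2.I2
cycle 9: W2.I3
cycle 10: W1.I3
cycle 11: idle
cycle 12: W2.I4
cycle 13: W1.I4
cycle 14: W1.I5
cycle 15: W1.I6
cycle 16: W1.I7

Answer: 17 cycles, utilization 16/17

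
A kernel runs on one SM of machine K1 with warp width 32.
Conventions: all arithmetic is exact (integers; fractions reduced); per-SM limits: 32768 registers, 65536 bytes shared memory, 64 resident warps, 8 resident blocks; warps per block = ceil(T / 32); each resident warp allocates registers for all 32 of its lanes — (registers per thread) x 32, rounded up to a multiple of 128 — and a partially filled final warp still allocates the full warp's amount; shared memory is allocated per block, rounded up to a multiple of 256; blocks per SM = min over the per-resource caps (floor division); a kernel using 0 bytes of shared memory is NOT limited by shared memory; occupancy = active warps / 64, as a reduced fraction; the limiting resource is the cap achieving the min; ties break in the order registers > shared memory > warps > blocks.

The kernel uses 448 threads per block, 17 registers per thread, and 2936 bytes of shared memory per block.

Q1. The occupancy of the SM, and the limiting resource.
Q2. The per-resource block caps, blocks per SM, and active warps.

Answer: occupancy 21/32, limited by registers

registers: 3 blocks
shared memory: 21 blocks
warps: 4 blocks
blocks: 8 blocks

Answer: 3 blocks, 42 active warps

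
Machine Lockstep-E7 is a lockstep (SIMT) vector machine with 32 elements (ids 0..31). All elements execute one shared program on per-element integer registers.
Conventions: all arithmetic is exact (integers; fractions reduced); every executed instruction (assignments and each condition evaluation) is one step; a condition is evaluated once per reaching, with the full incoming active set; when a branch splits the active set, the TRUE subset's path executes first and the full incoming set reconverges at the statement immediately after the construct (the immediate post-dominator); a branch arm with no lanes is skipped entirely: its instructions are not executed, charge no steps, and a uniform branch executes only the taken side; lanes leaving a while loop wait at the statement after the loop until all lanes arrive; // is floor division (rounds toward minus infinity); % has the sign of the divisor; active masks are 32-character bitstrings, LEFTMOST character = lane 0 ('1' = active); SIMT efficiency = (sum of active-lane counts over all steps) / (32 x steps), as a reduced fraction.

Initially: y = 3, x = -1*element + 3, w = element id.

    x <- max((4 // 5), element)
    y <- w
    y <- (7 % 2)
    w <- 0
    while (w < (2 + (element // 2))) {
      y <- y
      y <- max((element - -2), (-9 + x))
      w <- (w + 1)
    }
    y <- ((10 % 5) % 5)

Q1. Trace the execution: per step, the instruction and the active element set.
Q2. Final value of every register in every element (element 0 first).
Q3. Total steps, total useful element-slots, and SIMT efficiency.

step 0: x <- max((4 // 5), element)  11111111111111111111111111111111
step 1: y <- w                       11111111111111111111111111111111
step 2: y <- (7 % 2)                 11111111111111111111111111111111
step 3: w <- 0                       11111111111111111111111111111111
step 4: eval (w < (2 + (element // 2))) 11111111111111111111111111111111
step 5: y <- y                       11111111111111111111111111111111
step 6: y <- max((element - -2), (-9 + x)) 11111111111111111111111111111111
step 7: w <- (w + 1)                 11111111111111111111111111111111
step 8: eval (w < (2 + (element // 2))) 11111111111111111111111111111111
step 9: y <- y                       11111111111111111111111111111111
step 10: y <- max((element - -2), (-9 + x)) 11111111111111111111111111111111
step 11: w <- (w + 1)                 11111111111111111111111111111111
step 12: eval (w < (2 + (element // 2))) 11111111111111111111111111111111
step 13: y <- y                       00111111111111111111111111111111
step 14: y <- max((element - -2), (-9 + x)) 00111111111111111111111111111111
step 15: w <- (w + 1)                 00111111111111111111111111111111
step 16: eval (w < (2 + (element // 2))) 00111111111111111111111111111111
step 17: y <- y                       00001111111111111111111111111111
step 18: y <- max((element - -2), (-9 + x)) 00001111111111111111111111111111
step 19: w <- (w + 1)                 00001111111111111111111111111111
step 20: eval (w < (2 + (element // 2))) 00001111111111111111111111111111
step 21: y <- y                       00000011111111111111111111111111
step 22: y <- max((element - -2), (-9 + x)) 00000011111111111111111111111111
step 23: w <- (w + 1)                 00000011111111111111111111111111
step 24: eval (w < (2 + (element // 2))) 00000011111111111111111111111111
step 25: y <- y                       00000000111111111111111111111111
step 26: y <- max((element - -2), (-9 + x)) 00000000111111111111111111111111
step 27: w <- (w + 1)                 00000000111111111111111111111111
step 28: eval (w < (2 + (element // 2))) 00000000111111111111111111111111
step 29: y <- y                       00000000001111111111111111111111
step 30: y <- max((element - -2), (-9 + x)) 00000000001111111111111111111111
step 31: w <- (w + 1)                 00000000001111111111111111111111
step 32: eval (w < (2 + (element // 2))) 00000000001111111111111111111111
step 33: y <- y                       00000000000011111111111111111111
step 34: y <- max((element - -2), (-9 + x)) 00000000000011111111111111111111
step 35: w <- (w + 1)                 00000000000011111111111111111111
step 36: eval (w < (2 + (element // 2))) 00000000000011111111111111111111
step 37: y <- y                       00000000000000111111111111111111
step 38: y <- max((element - -2), (-9 + x)) 00000000000000111111111111111111
step 39: w <- (w + 1)                 00000000000000111111111111111111
step 40: eval (w < (2 + (element // 2))) 00000000000000111111111111111111
step 41: y <- y                       00000000000000001111111111111111
step 42: y <- max((element - -2), (-9 + x)) 00000000000000001111111111111111
step 43: w <- (w + 1)                 00000000000000001111111111111111
step 44: eval (w < (2 + (element // 2))) 00000000000000001111111111111111
step 45: y <- y                       00000000000000000011111111111111
step 46: y <- max((element - -2), (-9 + x)) 00000000000000000011111111111111
step 47: w <- (w + 1)                 00000000000000000011111111111111
step 48: eval (w < (2 + (element // 2))) 00000000000000000011111111111111
step 49: y <- y                       00000000000000000000111111111111
step 50: y <- max((element - -2), (-9 + x)) 00000000000000000000111111111111
step 51: w <- (w + 1)                 00000000000000000000111111111111
step 52: eval (w < (2 + (element // 2))) 00000000000000000000111111111111
step 53: y <- y                       00000000000000000000001111111111
step 54: y <- max((element - -2), (-9 + x)) 00000000000000000000001111111111
step 55: w <- (w + 1)                 00000000000000000000001111111111
step 56: eval (w < (2 + (element // 2))) 00000000000000000000001111111111
step 57: y <- y                       00000000000000000000000011111111
step 58: y <- max((element - -2), (-9 + x)) 00000000000000000000000011111111
step 59: w <- (w + 1)                 00000000000000000000000011111111
step 60: eval (w < (2 + (element // 2))) 00000000000000000000000011111111
step 61: y <- y                       00000000000000000000000000111111
step 62: y <- max((element - -2), (-9 + x)) 00000000000000000000000000111111
step 63: w <- (w + 1)                 00000000000000000000000000111111
step 64: eval (w < (2 + (element // 2))) 00000000000000000000000000111111
step 65: y <- y                       00000000000000000000000000001111
step 66: y <- max((element - -2), (-9 + x)) 00000000000000000000000000001111
step 67: w <- (w + 1)                 00000000000000000000000000001111
step 68: eval (w < (2 + (element // 2))) 00000000000000000000000000001111
step 69: y <- y                       00000000000000000000000000000011
step 70: y <- max((element - -2), (-9 + x)) 00000000000000000000000000000011
step 71: w <- (w + 1)                 00000000000000000000000000000011
step 72: eval (w < (2 + (element // 2))) 00000000000000000000000000000011
step 73: y <- ((10 % 5) % 5)          11111111111111111111111111111111

Answer: 74 steps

y: 0,0,0,0,0,0,0,0,0,0,0,0,0,0,0,0,0,0,0,0,0,0,0,0,0,0,0,0,0,0,0,0
x: 0,1,2,3,4,5,6,7,8,9,10,11,12,13,14,15,16,17,18,19,20,21,22,23,24,25,26,27,28,29,30,31
w: 2,2,3,3,4,4,5,5,6,6,7,7,8,8,9,9,10,10,11,11,12,12,13,13,14,14,15,15,16,16,17,17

steps = 74; useful = 1408; efficiency = 1408/2368 = 22/37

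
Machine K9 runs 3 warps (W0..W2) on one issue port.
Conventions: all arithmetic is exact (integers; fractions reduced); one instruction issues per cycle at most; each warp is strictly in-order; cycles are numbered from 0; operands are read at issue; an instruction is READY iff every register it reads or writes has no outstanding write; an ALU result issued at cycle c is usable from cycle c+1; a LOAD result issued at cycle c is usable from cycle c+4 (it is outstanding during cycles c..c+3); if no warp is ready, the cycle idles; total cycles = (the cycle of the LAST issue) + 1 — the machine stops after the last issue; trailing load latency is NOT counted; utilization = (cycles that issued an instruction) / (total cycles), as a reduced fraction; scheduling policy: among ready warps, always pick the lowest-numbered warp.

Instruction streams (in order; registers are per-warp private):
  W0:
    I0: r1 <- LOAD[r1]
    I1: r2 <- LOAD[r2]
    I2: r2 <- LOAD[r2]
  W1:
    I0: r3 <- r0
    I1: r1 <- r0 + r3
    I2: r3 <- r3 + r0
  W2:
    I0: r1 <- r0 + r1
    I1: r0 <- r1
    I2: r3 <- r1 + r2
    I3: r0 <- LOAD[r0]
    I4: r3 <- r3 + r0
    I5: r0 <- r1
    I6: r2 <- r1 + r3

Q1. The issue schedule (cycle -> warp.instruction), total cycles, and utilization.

cycle 0: W0.I0
cycle 1: W0.I1
cycle 2: W1.I0
cycle 3: W1.I1
cycle 4: W1.I2
cycle 5: W0.I2
cycle 6: W2.I0
cycle 7: W2.I1
cycle 8: W2.I2
cycle 9: W2.I3
cycle 10: idle
cycle 11: idle
cycle 12: idle
cycle 13: W2.I4
cycle 14: W2.I5
cycle 15: W2.I6

Answer: 16 cycles, utilization 13/16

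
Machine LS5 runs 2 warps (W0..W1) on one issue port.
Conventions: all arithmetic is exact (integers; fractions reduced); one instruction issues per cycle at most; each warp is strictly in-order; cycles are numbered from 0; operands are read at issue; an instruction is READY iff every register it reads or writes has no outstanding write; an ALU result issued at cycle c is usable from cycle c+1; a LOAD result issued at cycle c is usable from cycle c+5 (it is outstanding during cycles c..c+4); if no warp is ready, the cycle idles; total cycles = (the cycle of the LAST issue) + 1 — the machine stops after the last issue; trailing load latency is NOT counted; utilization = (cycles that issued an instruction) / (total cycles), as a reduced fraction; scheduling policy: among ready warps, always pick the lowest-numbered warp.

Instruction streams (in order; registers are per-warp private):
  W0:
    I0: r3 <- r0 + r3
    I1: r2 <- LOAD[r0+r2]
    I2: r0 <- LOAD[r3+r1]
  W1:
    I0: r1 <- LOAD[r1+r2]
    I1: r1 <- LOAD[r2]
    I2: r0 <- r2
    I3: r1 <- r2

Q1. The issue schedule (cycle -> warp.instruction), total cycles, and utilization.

cycle 0: W0.I0
cycle 1: W0.I1
cycle 2: W0.I2
cycle 3: W1.I0
cycle 4: idle
cycle 5: idle
cycle 6: idle
cycle 7: idle
cycle 8: W1.I1
cycle 9: W1.I2
cycle 10: idle
cycle 11: idle
cycle 12: idle
cycle 13: W1.I3

Answer: 14 cycles, utilization 1/2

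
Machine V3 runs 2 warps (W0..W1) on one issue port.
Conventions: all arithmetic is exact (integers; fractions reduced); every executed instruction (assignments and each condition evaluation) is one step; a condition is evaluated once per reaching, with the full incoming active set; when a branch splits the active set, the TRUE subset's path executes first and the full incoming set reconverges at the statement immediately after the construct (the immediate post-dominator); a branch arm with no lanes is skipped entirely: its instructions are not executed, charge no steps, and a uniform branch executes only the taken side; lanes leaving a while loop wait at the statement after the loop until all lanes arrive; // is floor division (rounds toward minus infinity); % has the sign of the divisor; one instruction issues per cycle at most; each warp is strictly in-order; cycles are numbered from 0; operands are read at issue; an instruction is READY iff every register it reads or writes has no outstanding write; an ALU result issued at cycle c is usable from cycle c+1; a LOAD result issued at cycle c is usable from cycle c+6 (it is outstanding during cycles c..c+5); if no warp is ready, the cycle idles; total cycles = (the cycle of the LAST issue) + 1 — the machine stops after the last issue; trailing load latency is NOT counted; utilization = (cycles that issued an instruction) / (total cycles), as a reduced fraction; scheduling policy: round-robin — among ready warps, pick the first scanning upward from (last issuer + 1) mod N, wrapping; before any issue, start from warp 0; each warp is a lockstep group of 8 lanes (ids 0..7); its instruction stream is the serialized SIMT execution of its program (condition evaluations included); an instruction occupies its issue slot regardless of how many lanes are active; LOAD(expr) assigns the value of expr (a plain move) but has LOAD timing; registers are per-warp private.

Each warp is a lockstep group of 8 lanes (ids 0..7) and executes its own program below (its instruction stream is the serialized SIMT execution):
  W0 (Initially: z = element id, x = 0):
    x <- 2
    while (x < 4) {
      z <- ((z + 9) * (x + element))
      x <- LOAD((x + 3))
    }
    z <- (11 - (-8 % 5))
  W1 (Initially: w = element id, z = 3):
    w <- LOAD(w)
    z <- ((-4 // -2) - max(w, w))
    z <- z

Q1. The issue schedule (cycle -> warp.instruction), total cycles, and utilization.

cycle 0: W0.I0
cycle 1: W1.I0
cycle 2: W0.I1
cycle 3: W0.I2
cycle 4: W0.I3
cycle 5: idle
cycle 6: idle
cycle 7: W1.I1
cycle 8: W1.I2
cycle 9: idle
cycle 10: W0.I4
cycle 11: W0.I5

Answer: 12 cycles, utilization 3/4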